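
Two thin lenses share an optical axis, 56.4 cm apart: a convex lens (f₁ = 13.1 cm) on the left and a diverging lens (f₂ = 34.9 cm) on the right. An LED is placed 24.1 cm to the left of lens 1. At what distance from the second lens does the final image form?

15.4 cm

Lens 1: 1/d_i1 = 1/f₁ − 1/d_o1 = 1/(13.1) − 1/(24.1) = 0.03484, so d_i1 = 28.70 cm.
The intermediate image is 28.70 cm to the right of lens 1, which is 56.4 − (28.70) = 27.70 cm to the left of lens 2, so d_o2 = +27.70 cm.
Lens 2 is diverging, so f₂ = −34.9 cm.
Lens 2: 1/d_i2 = 1/f₂ − 1/d_o2 = 1/(-34.9) − 1/(27.70) = -0.06475, so d_i2 = -15.4 cm.
The final image is virtual, 15.4 cm to the left of lens 2 (overall magnification ≈ -0.66).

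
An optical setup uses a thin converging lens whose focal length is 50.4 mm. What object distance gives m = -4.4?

m = −d_i/d_o ⇒ d_i = −m·d_o.
1/f = 1/d_o + 1/d_i = 1/d_o − 1/(m·d_o) = (1 − 1/m)/d_o, so d_o = f(1 − 1/m) = (50.40)(1 − 1/(-4.4)) = 61.9 mm.

61.9 mm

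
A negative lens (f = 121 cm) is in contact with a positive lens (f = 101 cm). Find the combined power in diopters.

P₁ = 1/f₁ = 1/(-1.21 m) = -0.8264 D; P₂ = 1/f₂ = 1/(1.01 m) = +0.9901 D.
For thin lenses in contact, P = P₁ + P₂ = (-0.8264) + (+0.9901) = +0.164 D.

P = +0.164 D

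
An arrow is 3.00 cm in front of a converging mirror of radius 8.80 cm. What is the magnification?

m = +3.14

f = R/2 = 8.80/2 = 4.400 cm.
1/d_i = 1/f − 1/d_o = 1/(4.400) − 1/(3.00) = -0.1061, so d_i = -9.429 cm.
m = −d_i/d_o = −(-9.429)/(3.00) = +3.14.
The image is virtual, upright and enlarged, behind the mirror.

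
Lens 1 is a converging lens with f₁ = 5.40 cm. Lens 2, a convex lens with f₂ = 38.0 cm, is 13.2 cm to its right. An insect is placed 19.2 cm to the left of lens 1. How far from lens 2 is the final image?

6.69 cm

Lens 1: 1/d_i1 = 1/f₁ − 1/d_o1 = 1/(5.40) − 1/(19.2) = 0.1331, so d_i1 = 7.513 cm.
The intermediate image is 7.513 cm to the right of lens 1, which is 13.2 − (7.513) = 5.687 cm to the left of lens 2, so d_o2 = +5.687 cm.
Lens 2: 1/d_i2 = 1/f₂ − 1/d_o2 = 1/(38.0) − 1/(5.687) = -0.1495, so d_i2 = -6.69 cm.
The final image is virtual, 6.69 cm to the left of lens 2 (overall magnification ≈ -0.46).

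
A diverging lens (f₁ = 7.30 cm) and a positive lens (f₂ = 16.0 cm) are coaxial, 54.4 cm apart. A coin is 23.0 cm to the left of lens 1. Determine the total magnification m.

m = -0.0877

f₁ = −7.30 cm (diverging).
Lens 1: 1/d_i1 = 1/(-7.30) − 1/(23.0) = -0.1805, so d_i1 = -5.541 cm; m₁ = −d_i1/d_o1 = +0.2409.
d_o2 = 54.4 − (-5.541) = 59.94 cm.
Lens 2: 1/d_i2 = 1/(16.0) − 1/(59.94) = 0.04582, so d_i2 = 21.83 cm; m₂ = −d_i2/d_o2 = -0.3641.
m = m₁·m₂ = (+0.2409)(-0.3641) = -0.0877.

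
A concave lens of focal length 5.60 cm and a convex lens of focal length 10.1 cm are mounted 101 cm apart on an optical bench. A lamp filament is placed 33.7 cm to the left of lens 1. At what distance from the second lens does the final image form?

11.2 cm

Lens 1 is diverging, so f₁ = −5.60 cm.
Lens 1: 1/d_i1 = 1/f₁ − 1/d_o1 = 1/(-5.60) − 1/(33.7) = -0.2082, so d_i1 = -4.802 cm.
The intermediate image is 4.802 cm to the left of lens 1 (virtual), which is 101 − (-4.802) = 105.8 cm to the left of lens 2, so d_o2 = +105.8 cm.
Lens 2: 1/d_i2 = 1/f₂ − 1/d_o2 = 1/(10.1) − 1/(105.8) = 0.08956, so d_i2 = 11.2 cm.
The final image is real, 11.2 cm to the right of lens 2 (overall magnification ≈ -0.015).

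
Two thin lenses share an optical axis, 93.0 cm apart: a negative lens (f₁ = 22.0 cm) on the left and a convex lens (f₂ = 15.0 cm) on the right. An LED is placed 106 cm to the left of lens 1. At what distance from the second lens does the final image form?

Lens 1 is diverging, so f₁ = −22.0 cm.
Lens 1: 1/d_i1 = 1/f₁ − 1/d_o1 = 1/(-22.0) − 1/(106) = -0.05489, so d_i1 = -18.22 cm.
The intermediate image is 18.22 cm to the left of lens 1 (virtual), which is 93.0 − (-18.22) = 111.2 cm to the left of lens 2, so d_o2 = +111.2 cm.
Lens 2: 1/d_i2 = 1/f₂ − 1/d_o2 = 1/(15.0) − 1/(111.2) = 0.05767, so d_i2 = 17.3 cm.
The final image is real, 17.3 cm to the right of lens 2 (overall magnification ≈ -0.027).

17.3 cm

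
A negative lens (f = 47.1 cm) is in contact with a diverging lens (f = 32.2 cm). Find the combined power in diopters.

P = -5.23 D

P₁ = 1/f₁ = 1/(-0.471 m) = -2.123 D; P₂ = 1/f₂ = 1/(-0.322 m) = -3.106 D.
For thin lenses in contact, P = P₁ + P₂ = (-2.123) + (-3.106) = -5.23 D.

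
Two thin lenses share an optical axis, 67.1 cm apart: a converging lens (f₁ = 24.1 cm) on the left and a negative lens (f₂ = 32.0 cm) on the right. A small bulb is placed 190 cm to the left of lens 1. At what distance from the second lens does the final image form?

Lens 1: 1/d_i1 = 1/f₁ − 1/d_o1 = 1/(24.1) − 1/(190) = 0.03623, so d_i1 = 27.60 cm.
The intermediate image is 27.60 cm to the right of lens 1, which is 67.1 − (27.60) = 39.50 cm to the left of lens 2, so d_o2 = +39.50 cm.
Lens 2 is diverging, so f₂ = −32.0 cm.
Lens 2: 1/d_i2 = 1/f₂ − 1/d_o2 = 1/(-32.0) − 1/(39.50) = -0.05657, so d_i2 = -17.7 cm.
The final image is virtual, 17.7 cm to the left of lens 2 (overall magnification ≈ -0.065).

17.7 cm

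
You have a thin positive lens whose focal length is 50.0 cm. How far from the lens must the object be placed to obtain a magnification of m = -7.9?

m = −d_i/d_o ⇒ d_i = −m·d_o.
1/f = 1/d_o + 1/d_i = 1/d_o − 1/(m·d_o) = (1 − 1/m)/d_o, so d_o = f(1 − 1/m) = (50.00)(1 − 1/(-7.9)) = 56.3 cm.

56.3 cm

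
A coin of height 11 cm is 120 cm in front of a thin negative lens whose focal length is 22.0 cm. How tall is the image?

For a negative lens, f = -22.0 cm.
1/d_i = 1/f − 1/d_o = 1/(-22.00) − 1/(120) = -0.05379, so d_i = -18.59 cm.
m = −d_i/d_o = +0.1549.
|h_i| = |m|·h_o = 0.1549 × 11 = 1.70 cm. The image is virtual, upright and reduced, on the same side as the object.

1.70 cm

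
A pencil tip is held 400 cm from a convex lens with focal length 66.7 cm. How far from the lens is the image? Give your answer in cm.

Lens equation: 1/v = 1/f − 1/u = 1/(66.70) − 1/(400) = 0.01499 − 0.002500 = 0.01249, so v = 80.0 cm.
The image is real, inverted and reduced, on the far side of the lens.

80.0 cm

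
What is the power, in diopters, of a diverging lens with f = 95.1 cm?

P = -1.05 D

For a diverging lens, f = −95.1 cm.
f = -95.1 cm = -0.951 m.
P = 1/f = 1/(-0.951 m) = -1.05 D.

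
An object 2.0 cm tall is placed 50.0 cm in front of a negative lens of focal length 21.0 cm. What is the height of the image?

For a negative lens, f = -21.0 cm.
1/d_i = 1/f − 1/d_o = 1/(-21.00) − 1/(50.0) = -0.06762, so d_i = -14.79 cm.
m = −d_i/d_o = +0.2958.
|h_i| = |m|·h_o = 0.2958 × 2.0 = 0.592 cm. The image is virtual, upright and reduced, on the same side as the object.

0.592 cm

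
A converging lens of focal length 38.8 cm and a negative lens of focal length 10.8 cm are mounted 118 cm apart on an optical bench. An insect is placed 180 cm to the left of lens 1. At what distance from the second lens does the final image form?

9.33 cm

Lens 1: 1/d_i1 = 1/f₁ − 1/d_o1 = 1/(38.8) − 1/(180) = 0.02022, so d_i1 = 49.46 cm.
The intermediate image is 49.46 cm to the right of lens 1, which is 118 − (49.46) = 68.54 cm to the left of lens 2, so d_o2 = +68.54 cm.
Lens 2 is diverging, so f₂ = −10.8 cm.
Lens 2: 1/d_i2 = 1/f₂ − 1/d_o2 = 1/(-10.8) − 1/(68.54) = -0.1072, so d_i2 = -9.33 cm.
The final image is virtual, 9.33 cm to the left of lens 2 (overall magnification ≈ -0.037).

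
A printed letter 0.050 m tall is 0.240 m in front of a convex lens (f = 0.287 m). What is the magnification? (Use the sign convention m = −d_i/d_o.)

m = +6.11

1/d_i = 1/f − 1/d_o = 1/(0.2870) − 1/(0.240) = -0.6823, so d_i = -1.466 m.
m = −d_i/d_o = −(-1.466)/(0.240) = +6.11.
The image is virtual, upright and enlarged, on the same side as the object.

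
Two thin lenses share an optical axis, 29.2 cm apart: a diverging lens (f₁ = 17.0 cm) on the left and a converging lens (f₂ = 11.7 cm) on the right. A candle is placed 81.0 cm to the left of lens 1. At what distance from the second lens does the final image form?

Lens 1 is diverging, so f₁ = −17.0 cm.
Lens 1: 1/d_i1 = 1/f₁ − 1/d_o1 = 1/(-17.0) − 1/(81.0) = -0.07117, so d_i1 = -14.05 cm.
The intermediate image is 14.05 cm to the left of lens 1 (virtual), which is 29.2 − (-14.05) = 43.25 cm to the left of lens 2, so d_o2 = +43.25 cm.
Lens 2: 1/d_i2 = 1/f₂ − 1/d_o2 = 1/(11.7) − 1/(43.25) = 0.06235, so d_i2 = 16.0 cm.
The final image is real, 16.0 cm to the right of lens 2 (overall magnification ≈ -0.064).

16.0 cm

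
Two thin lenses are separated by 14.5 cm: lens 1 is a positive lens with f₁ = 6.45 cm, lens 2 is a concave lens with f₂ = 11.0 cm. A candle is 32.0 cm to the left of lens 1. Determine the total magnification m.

Lens 1: 1/d_i1 = 1/(6.45) − 1/(32.0) = 0.1238, so d_i1 = 8.078 cm; m₁ = −d_i1/d_o1 = -0.2524.
d_o2 = 14.5 − (8.078) = 6.422 cm.
f₂ = −11.0 cm (diverging).
Lens 2: 1/d_i2 = 1/(-11.0) − 1/(6.422) = -0.2466, so d_i2 = -4.055 cm; m₂ = −d_i2/d_o2 = +0.6314.
m = m₁·m₂ = (-0.2524)(+0.6314) = -0.159.

m = -0.159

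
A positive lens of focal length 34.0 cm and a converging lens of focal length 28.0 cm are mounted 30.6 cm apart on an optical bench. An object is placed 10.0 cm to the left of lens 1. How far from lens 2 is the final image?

74.8 cm

Lens 1: 1/d_i1 = 1/f₁ − 1/d_o1 = 1/(34.0) − 1/(10.0) = -0.07059, so d_i1 = -14.17 cm.
The intermediate image is 14.17 cm to the left of lens 1 (virtual), which is 30.6 − (-14.17) = 44.77 cm to the left of lens 2, so d_o2 = +44.77 cm.
Lens 2: 1/d_i2 = 1/f₂ − 1/d_o2 = 1/(28.0) − 1/(44.77) = 0.01338, so d_i2 = 74.8 cm.
The final image is real, 74.8 cm to the right of lens 2 (overall magnification ≈ -2.4).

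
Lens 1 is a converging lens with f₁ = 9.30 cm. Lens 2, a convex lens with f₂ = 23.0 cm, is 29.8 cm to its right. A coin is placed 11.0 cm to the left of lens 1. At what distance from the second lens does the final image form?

Lens 1: 1/d_i1 = 1/f₁ − 1/d_o1 = 1/(9.30) − 1/(11.0) = 0.01662, so d_i1 = 60.18 cm.
The intermediate image is 60.18 cm to the right of lens 1, which lies 30.38 cm to the right of lens 2 — a virtual object — so d_o2 = −30.38 cm.
Lens 2: 1/d_i2 = 1/f₂ − 1/d_o2 = 1/(23.0) − 1/(-30.38) = 0.07639, so d_i2 = 13.1 cm.
The final image is real, 13.1 cm to the right of lens 2 (overall magnification ≈ -2.4).

13.1 cm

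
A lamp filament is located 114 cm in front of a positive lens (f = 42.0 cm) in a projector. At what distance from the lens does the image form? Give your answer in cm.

Thin-lens equation: 1/q = 1/f − 1/p = 1/(42.00) − 1/(114) = 0.02381 − 0.008772 = 0.01504, so q = 66.5 cm.
The image is real, inverted and reduced, on the far side of the lens.

66.5 cm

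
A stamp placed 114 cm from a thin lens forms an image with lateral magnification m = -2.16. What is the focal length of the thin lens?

m = −d_i/d_o ⇒ d_i = −m·d_o = −(-2.16)·(114) = 246.2 cm.
1/f = 1/d_o + 1/d_i = 1/(114) + 1/(246.2) = 0.01283, so f = 77.9 cm.
Since f is positive, the thin lens is converging.

f = 77.9 cm (converging)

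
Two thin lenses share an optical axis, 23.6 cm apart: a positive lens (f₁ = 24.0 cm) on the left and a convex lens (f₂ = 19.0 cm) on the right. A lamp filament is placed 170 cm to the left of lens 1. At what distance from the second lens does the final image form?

Lens 1: 1/d_i1 = 1/f₁ − 1/d_o1 = 1/(24.0) − 1/(170) = 0.03578, so d_i1 = 27.95 cm.
The intermediate image is 27.95 cm to the right of lens 1, which lies 4.350 cm to the right of lens 2 — a virtual object — so d_o2 = −4.350 cm.
Lens 2: 1/d_i2 = 1/f₂ − 1/d_o2 = 1/(19.0) − 1/(-4.350) = 0.2825, so d_i2 = 3.54 cm.
The final image is real, 3.54 cm to the right of lens 2 (overall magnification ≈ -0.13).

3.54 cm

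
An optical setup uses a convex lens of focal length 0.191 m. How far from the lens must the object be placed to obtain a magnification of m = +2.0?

m = −d_i/d_o ⇒ d_i = −m·d_o.
1/f = 1/d_o + 1/d_i = 1/d_o − 1/(m·d_o) = (1 − 1/m)/d_o, so d_o = f(1 − 1/m) = (0.1910)(1 − 1/(+2.0)) = 0.0955 m.

0.0955 m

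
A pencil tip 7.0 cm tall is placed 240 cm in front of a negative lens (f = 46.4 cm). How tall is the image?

1.13 cm

For a negative lens, f = -46.4 cm.
1/d_i = 1/f − 1/d_o = 1/(-46.40) − 1/(240) = -0.02572, so d_i = -38.88 cm.
m = −d_i/d_o = +0.1620.
|h_i| = |m|·h_o = 0.1620 × 7.0 = 1.13 cm. The image is virtual, upright and reduced, on the same side as the object.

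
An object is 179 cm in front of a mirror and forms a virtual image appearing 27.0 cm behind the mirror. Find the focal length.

Virtual image ⇒ d_i = −27.0 cm.
1/f = 1/d_o + 1/d_i = 1/(179) + 1/(-27.0) = -0.03145, so f = -31.8 cm.
Since f is negative, the mirror is convex.

f = -31.8 cm (convex)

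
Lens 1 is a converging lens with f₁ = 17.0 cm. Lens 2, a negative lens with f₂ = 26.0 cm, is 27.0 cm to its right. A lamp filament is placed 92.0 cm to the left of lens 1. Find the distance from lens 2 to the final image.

Lens 1: 1/d_i1 = 1/f₁ − 1/d_o1 = 1/(17.0) − 1/(92.0) = 0.04795, so d_i1 = 20.85 cm.
The intermediate image is 20.85 cm to the right of lens 1, which is 27.0 − (20.85) = 6.150 cm to the left of lens 2, so d_o2 = +6.150 cm.
Lens 2 is diverging, so f₂ = −26.0 cm.
Lens 2: 1/d_i2 = 1/f₂ − 1/d_o2 = 1/(-26.0) − 1/(6.150) = -0.2011, so d_i2 = -4.97 cm.
The final image is virtual, 4.97 cm to the left of lens 2 (overall magnification ≈ -0.18).

4.97 cm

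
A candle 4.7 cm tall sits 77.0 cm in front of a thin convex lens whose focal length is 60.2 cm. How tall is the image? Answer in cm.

16.8 cm

1/d_i = 1/f − 1/d_o = 1/(60.20) − 1/(77.0) = 0.003624, so d_i = 275.9 cm.
m = −d_i/d_o = -3.583.
|h_i| = |m|·h_o = 3.583 × 4.7 = 16.8 cm. The image is real, inverted and enlarged, on the far side of the lens.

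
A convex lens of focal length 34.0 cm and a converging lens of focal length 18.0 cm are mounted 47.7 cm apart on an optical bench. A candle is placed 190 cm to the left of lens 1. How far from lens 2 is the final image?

Lens 1: 1/d_i1 = 1/f₁ − 1/d_o1 = 1/(34.0) − 1/(190) = 0.02415, so d_i1 = 41.41 cm.
The intermediate image is 41.41 cm to the right of lens 1, which is 47.7 − (41.41) = 6.290 cm to the left of lens 2, so d_o2 = +6.290 cm.
Lens 2: 1/d_i2 = 1/f₂ − 1/d_o2 = 1/(18.0) − 1/(6.290) = -0.1034, so d_i2 = -9.67 cm.
The final image is virtual, 9.67 cm to the left of lens 2 (overall magnification ≈ -0.34).

9.67 cm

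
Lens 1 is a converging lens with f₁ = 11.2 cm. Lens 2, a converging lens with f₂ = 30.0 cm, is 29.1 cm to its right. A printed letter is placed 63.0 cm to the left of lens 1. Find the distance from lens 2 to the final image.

32.0 cm

Lens 1: 1/d_i1 = 1/f₁ − 1/d_o1 = 1/(11.2) − 1/(63.0) = 0.07341, so d_i1 = 13.62 cm.
The intermediate image is 13.62 cm to the right of lens 1, which is 29.1 − (13.62) = 15.48 cm to the left of lens 2, so d_o2 = +15.48 cm.
Lens 2: 1/d_i2 = 1/f₂ − 1/d_o2 = 1/(30.0) − 1/(15.48) = -0.03127, so d_i2 = -32.0 cm.
The final image is virtual, 32.0 cm to the left of lens 2 (overall magnification ≈ -0.45).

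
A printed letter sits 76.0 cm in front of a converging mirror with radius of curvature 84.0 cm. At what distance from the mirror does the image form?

f = R/2 = 84.0/2 = 42.00 cm.
Mirror equation: 1/q = 1/f − 1/p = 1/(42.00) − 1/(76.0) = 0.02381 − 0.01316 = 0.01065, so q = 93.9 cm.
The image is real, inverted and enlarged, in front of the mirror.

93.9 cm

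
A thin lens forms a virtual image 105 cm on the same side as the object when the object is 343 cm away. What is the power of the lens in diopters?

Virtual image ⇒ d_i = −105 cm.
1/f = 1/d_o + 1/d_i = 1/(343) + 1/(-105) = -0.006608 cm⁻¹.
f = -151.3 cm = -1.513 m, so P = 1/f = -0.661 D.

P = -0.661 D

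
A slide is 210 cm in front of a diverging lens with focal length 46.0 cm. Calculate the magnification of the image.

m = +0.180

For a diverging lens, f = -46.0 cm.
1/d_i = 1/f − 1/d_o = 1/(-46.00) − 1/(210) = -0.02650, so d_i = -37.73 cm.
m = −d_i/d_o = −(-37.73)/(210) = +0.180.
The image is virtual, upright and reduced, on the same side as the object.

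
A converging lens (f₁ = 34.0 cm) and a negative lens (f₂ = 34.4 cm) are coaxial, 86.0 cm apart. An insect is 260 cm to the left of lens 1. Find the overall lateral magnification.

m = -0.0637

Lens 1: 1/d_i1 = 1/(34.0) − 1/(260) = 0.02557, so d_i1 = 39.12 cm; m₁ = −d_i1/d_o1 = -0.1505.
d_o2 = 86.0 − (39.12) = 46.88 cm.
f₂ = −34.4 cm (diverging).
Lens 2: 1/d_i2 = 1/(-34.4) − 1/(46.88) = -0.05040, so d_i2 = -19.84 cm; m₂ = −d_i2/d_o2 = +0.4232.
m = m₁·m₂ = (-0.1505)(+0.4232) = -0.0637.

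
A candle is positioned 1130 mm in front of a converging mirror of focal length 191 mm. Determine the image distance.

Mirror equation: 1/v = 1/f − 1/u = 1/(191.0) − 1/(1130) = 0.005236 − 0.0008850 = 0.004351, so v = 230 mm.
The image is real, inverted and reduced, in front of the mirror.

230 mm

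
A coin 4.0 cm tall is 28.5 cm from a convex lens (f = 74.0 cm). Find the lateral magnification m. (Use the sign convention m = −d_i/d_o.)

1/d_i = 1/f − 1/d_o = 1/(74.00) − 1/(28.5) = -0.02157, so d_i = -46.35 cm.
m = −d_i/d_o = −(-46.35)/(28.5) = +1.63.
The image is virtual, upright and enlarged, on the same side as the object.

m = +1.63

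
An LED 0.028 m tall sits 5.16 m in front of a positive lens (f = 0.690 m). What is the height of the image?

1/d_i = 1/f − 1/d_o = 1/(0.6900) − 1/(5.16) = 1.255, so d_i = 0.7965 m.
m = −d_i/d_o = -0.1544.
|h_i| = |m|·h_o = 0.1544 × 0.028 = 0.00432 m. The image is real, inverted and reduced, on the far side of the lens.

0.00432 m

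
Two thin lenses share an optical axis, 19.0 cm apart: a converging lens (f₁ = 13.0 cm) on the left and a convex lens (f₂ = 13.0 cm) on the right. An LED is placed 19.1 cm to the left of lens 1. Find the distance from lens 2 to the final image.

Lens 1: 1/d_i1 = 1/f₁ − 1/d_o1 = 1/(13.0) − 1/(19.1) = 0.02457, so d_i1 = 40.70 cm.
The intermediate image is 40.70 cm to the right of lens 1, which lies 21.70 cm to the right of lens 2 — a virtual object — so d_o2 = −21.70 cm.
Lens 2: 1/d_i2 = 1/f₂ − 1/d_o2 = 1/(13.0) − 1/(-21.70) = 0.1230, so d_i2 = 8.13 cm.
The final image is real, 8.13 cm to the right of lens 2 (overall magnification ≈ -0.80).

8.13 cm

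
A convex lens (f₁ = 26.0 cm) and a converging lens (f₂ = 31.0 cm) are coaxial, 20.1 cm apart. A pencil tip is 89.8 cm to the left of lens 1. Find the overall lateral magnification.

m = -0.266

Lens 1: 1/d_i1 = 1/(26.0) − 1/(89.8) = 0.02733, so d_i1 = 36.60 cm; m₁ = −d_i1/d_o1 = -0.4076.
d_o2 = 20.1 − (36.60) = -16.50 cm (virtual object).
Lens 2: 1/d_i2 = 1/(31.0) − 1/(-16.50) = 0.09286, so d_i2 = 10.77 cm; m₂ = −d_i2/d_o2 = +0.6526.
m = m₁·m₂ = (-0.4076)(+0.6526) = -0.266.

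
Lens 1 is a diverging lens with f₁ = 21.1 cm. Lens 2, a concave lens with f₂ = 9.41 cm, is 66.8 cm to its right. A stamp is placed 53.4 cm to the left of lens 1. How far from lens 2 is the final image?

Lens 1 is diverging, so f₁ = −21.1 cm.
Lens 1: 1/d_i1 = 1/f₁ − 1/d_o1 = 1/(-21.1) − 1/(53.4) = -0.06612, so d_i1 = -15.12 cm.
The intermediate image is 15.12 cm to the left of lens 1 (virtual), which is 66.8 − (-15.12) = 81.92 cm to the left of lens 2, so d_o2 = +81.92 cm.
Lens 2 is diverging, so f₂ = −9.41 cm.
Lens 2: 1/d_i2 = 1/f₂ − 1/d_o2 = 1/(-9.41) − 1/(81.92) = -0.1185, so d_i2 = -8.44 cm.
The final image is virtual, 8.44 cm to the left of lens 2 (overall magnification ≈ 0.029).

8.44 cm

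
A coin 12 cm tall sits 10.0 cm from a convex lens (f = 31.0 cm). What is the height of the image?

1/d_i = 1/f − 1/d_o = 1/(31.00) − 1/(10.0) = -0.06774, so d_i = -14.76 cm.
m = −d_i/d_o = +1.476.
|h_i| = |m|·h_o = 1.476 × 12 = 17.7 cm. The image is virtual, upright and enlarged, on the same side as the object.

17.7 cm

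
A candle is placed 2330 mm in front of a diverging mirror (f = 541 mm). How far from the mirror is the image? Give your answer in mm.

For a diverging mirror, f = -541 mm.
Mirror equation: 1/v = 1/f − 1/u = 1/(-541.0) − 1/(2330) = -0.001848 − 0.0004292 = -0.002278, so v = -439 mm.
The image is virtual, upright and reduced, behind the mirror.

439 mm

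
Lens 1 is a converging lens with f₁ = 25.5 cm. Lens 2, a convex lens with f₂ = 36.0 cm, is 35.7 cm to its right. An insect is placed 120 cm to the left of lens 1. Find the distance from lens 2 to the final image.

Lens 1: 1/d_i1 = 1/f₁ − 1/d_o1 = 1/(25.5) − 1/(120) = 0.03088, so d_i1 = 32.38 cm.
The intermediate image is 32.38 cm to the right of lens 1, which is 35.7 − (32.38) = 3.320 cm to the left of lens 2, so d_o2 = +3.320 cm.
Lens 2: 1/d_i2 = 1/f₂ − 1/d_o2 = 1/(36.0) − 1/(3.320) = -0.2734, so d_i2 = -3.66 cm.
The final image is virtual, 3.66 cm to the left of lens 2 (overall magnification ≈ -0.30).

3.66 cm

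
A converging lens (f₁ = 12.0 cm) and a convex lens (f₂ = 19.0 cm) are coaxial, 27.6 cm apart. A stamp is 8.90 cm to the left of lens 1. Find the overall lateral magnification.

m = -1.71

Lens 1: 1/d_i1 = 1/(12.0) − 1/(8.90) = -0.02903, so d_i1 = -34.45 cm; m₁ = −d_i1/d_o1 = +3.871.
d_o2 = 27.6 − (-34.45) = 62.05 cm.
Lens 2: 1/d_i2 = 1/(19.0) − 1/(62.05) = 0.03652, so d_i2 = 27.39 cm; m₂ = −d_i2/d_o2 = -0.4413.
m = m₁·m₂ = (+3.871)(-0.4413) = -1.71.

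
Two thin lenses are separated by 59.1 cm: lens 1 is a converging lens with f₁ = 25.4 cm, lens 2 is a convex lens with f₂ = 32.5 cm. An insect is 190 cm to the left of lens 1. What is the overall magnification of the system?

m = -1.84

Lens 1: 1/d_i1 = 1/(25.4) − 1/(190) = 0.03411, so d_i1 = 29.32 cm; m₁ = −d_i1/d_o1 = -0.1543.
d_o2 = 59.1 − (29.32) = 29.78 cm.
Lens 2: 1/d_i2 = 1/(32.5) − 1/(29.78) = -0.002810, so d_i2 = -355.8 cm; m₂ = −d_i2/d_o2 = +11.95.
m = m₁·m₂ = (-0.1543)(+11.95) = -1.84.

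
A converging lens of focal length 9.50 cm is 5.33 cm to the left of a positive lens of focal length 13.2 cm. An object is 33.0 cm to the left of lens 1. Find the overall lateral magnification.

Lens 1: 1/d_i1 = 1/(9.50) − 1/(33.0) = 0.07496, so d_i1 = 13.34 cm; m₁ = −d_i1/d_o1 = -0.4042.
d_o2 = 5.33 − (13.34) = -8.010 cm (virtual object).
Lens 2: 1/d_i2 = 1/(13.2) − 1/(-8.010) = 0.2006, so d_i2 = 4.985 cm; m₂ = −d_i2/d_o2 = +0.6223.
m = m₁·m₂ = (-0.4042)(+0.6223) = -0.252.

m = -0.252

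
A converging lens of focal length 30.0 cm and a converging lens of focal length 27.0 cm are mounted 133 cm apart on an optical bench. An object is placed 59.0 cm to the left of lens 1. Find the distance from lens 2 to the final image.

43.2 cm

Lens 1: 1/d_i1 = 1/f₁ − 1/d_o1 = 1/(30.0) − 1/(59.0) = 0.01638, so d_i1 = 61.03 cm.
The intermediate image is 61.03 cm to the right of lens 1, which is 133 − (61.03) = 71.97 cm to the left of lens 2, so d_o2 = +71.97 cm.
Lens 2: 1/d_i2 = 1/f₂ − 1/d_o2 = 1/(27.0) − 1/(71.97) = 0.02314, so d_i2 = 43.2 cm.
The final image is real, 43.2 cm to the right of lens 2 (overall magnification ≈ 0.62).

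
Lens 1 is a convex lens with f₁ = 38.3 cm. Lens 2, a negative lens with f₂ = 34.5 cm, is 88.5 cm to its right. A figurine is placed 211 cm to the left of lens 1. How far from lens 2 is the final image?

Lens 1: 1/d_i1 = 1/f₁ − 1/d_o1 = 1/(38.3) − 1/(211) = 0.02137, so d_i1 = 46.79 cm.
The intermediate image is 46.79 cm to the right of lens 1, which is 88.5 − (46.79) = 41.71 cm to the left of lens 2, so d_o2 = +41.71 cm.
Lens 2 is diverging, so f₂ = −34.5 cm.
Lens 2: 1/d_i2 = 1/f₂ − 1/d_o2 = 1/(-34.5) − 1/(41.71) = -0.05296, so d_i2 = -18.9 cm.
The final image is virtual, 18.9 cm to the left of lens 2 (overall magnification ≈ -0.10).

18.9 cm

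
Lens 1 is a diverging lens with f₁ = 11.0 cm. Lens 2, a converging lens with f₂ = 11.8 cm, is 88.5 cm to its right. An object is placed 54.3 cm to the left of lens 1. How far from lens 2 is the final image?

Lens 1 is diverging, so f₁ = −11.0 cm.
Lens 1: 1/d_i1 = 1/f₁ − 1/d_o1 = 1/(-11.0) − 1/(54.3) = -0.1093, so d_i1 = -9.147 cm.
The intermediate image is 9.147 cm to the left of lens 1 (virtual), which is 88.5 − (-9.147) = 97.65 cm to the left of lens 2, so d_o2 = +97.65 cm.
Lens 2: 1/d_i2 = 1/f₂ − 1/d_o2 = 1/(11.8) − 1/(97.65) = 0.07451, so d_i2 = 13.4 cm.
The final image is real, 13.4 cm to the right of lens 2 (overall magnification ≈ -0.023).

13.4 cm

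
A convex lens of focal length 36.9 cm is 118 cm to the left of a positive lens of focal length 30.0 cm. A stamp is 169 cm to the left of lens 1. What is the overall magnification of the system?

Lens 1: 1/d_i1 = 1/(36.9) − 1/(169) = 0.02118, so d_i1 = 47.21 cm; m₁ = −d_i1/d_o1 = -0.2793.
d_o2 = 118 − (47.21) = 70.79 cm.
Lens 2: 1/d_i2 = 1/(30.0) − 1/(70.79) = 0.01921, so d_i2 = 52.06 cm; m₂ = −d_i2/d_o2 = -0.7355.
m = m₁·m₂ = (-0.2793)(-0.7355) = +0.205.

m = +0.205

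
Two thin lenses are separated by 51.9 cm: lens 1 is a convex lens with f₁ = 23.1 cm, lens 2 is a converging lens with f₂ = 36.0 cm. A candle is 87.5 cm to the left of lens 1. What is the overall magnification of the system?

Lens 1: 1/d_i1 = 1/(23.1) − 1/(87.5) = 0.03186, so d_i1 = 31.39 cm; m₁ = −d_i1/d_o1 = -0.3587.
d_o2 = 51.9 − (31.39) = 20.51 cm.
Lens 2: 1/d_i2 = 1/(36.0) − 1/(20.51) = -0.02098, so d_i2 = -47.67 cm; m₂ = −d_i2/d_o2 = +2.324.
m = m₁·m₂ = (-0.3587)(+2.324) = -0.834.

m = -0.834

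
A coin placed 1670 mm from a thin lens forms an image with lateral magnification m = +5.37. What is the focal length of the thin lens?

m = −d_i/d_o ⇒ d_i = −m·d_o = −(+5.37)·(1670) = -8968 mm.
1/f = 1/d_o + 1/d_i = 1/(1670) + 1/(-8968) = 0.0004873, so f = 2050 mm.
Since f is positive, the thin lens is converging.

f = 2050 mm (converging)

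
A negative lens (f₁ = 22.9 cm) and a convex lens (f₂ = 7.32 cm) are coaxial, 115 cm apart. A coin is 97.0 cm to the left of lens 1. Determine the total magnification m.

m = -0.0111

f₁ = −22.9 cm (diverging).
Lens 1: 1/d_i1 = 1/(-22.9) − 1/(97.0) = -0.05398, so d_i1 = -18.53 cm; m₁ = −d_i1/d_o1 = +0.1910.
d_o2 = 115 − (-18.53) = 133.5 cm.
Lens 2: 1/d_i2 = 1/(7.32) − 1/(133.5) = 0.1291, so d_i2 = 7.745 cm; m₂ = −d_i2/d_o2 = -0.05801.
m = m₁·m₂ = (+0.1910)(-0.05801) = -0.0111.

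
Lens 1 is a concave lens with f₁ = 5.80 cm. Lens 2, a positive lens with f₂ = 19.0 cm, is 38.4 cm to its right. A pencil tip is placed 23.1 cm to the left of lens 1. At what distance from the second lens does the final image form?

Lens 1 is diverging, so f₁ = −5.80 cm.
Lens 1: 1/d_i1 = 1/f₁ − 1/d_o1 = 1/(-5.80) − 1/(23.1) = -0.2157, so d_i1 = -4.636 cm.
The intermediate image is 4.636 cm to the left of lens 1 (virtual), which is 38.4 − (-4.636) = 43.04 cm to the left of lens 2, so d_o2 = +43.04 cm.
Lens 2: 1/d_i2 = 1/f₂ − 1/d_o2 = 1/(19.0) − 1/(43.04) = 0.02940, so d_i2 = 34.0 cm.
The final image is real, 34.0 cm to the right of lens 2 (overall magnification ≈ -0.16).

34.0 cm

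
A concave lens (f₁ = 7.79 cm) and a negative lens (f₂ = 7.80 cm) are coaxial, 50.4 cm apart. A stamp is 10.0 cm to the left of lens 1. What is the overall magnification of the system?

m = +0.0546

f₁ = −7.79 cm (diverging).
Lens 1: 1/d_i1 = 1/(-7.79) − 1/(10.0) = -0.2284, so d_i1 = -4.379 cm; m₁ = −d_i1/d_o1 = +0.4379.
d_o2 = 50.4 − (-4.379) = 54.78 cm.
f₂ = −7.80 cm (diverging).
Lens 2: 1/d_i2 = 1/(-7.80) − 1/(54.78) = -0.1465, so d_i2 = -6.828 cm; m₂ = −d_i2/d_o2 = +0.1246.
m = m₁·m₂ = (+0.4379)(+0.1246) = +0.0546.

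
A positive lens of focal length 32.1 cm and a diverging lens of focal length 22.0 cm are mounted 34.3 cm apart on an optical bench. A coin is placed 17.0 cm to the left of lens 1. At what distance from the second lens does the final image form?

Lens 1: 1/d_i1 = 1/f₁ − 1/d_o1 = 1/(32.1) − 1/(17.0) = -0.02767, so d_i1 = -36.14 cm.
The intermediate image is 36.14 cm to the left of lens 1 (virtual), which is 34.3 − (-36.14) = 70.44 cm to the left of lens 2, so d_o2 = +70.44 cm.
Lens 2 is diverging, so f₂ = −22.0 cm.
Lens 2: 1/d_i2 = 1/f₂ − 1/d_o2 = 1/(-22.0) − 1/(70.44) = -0.05965, so d_i2 = -16.8 cm.
The final image is virtual, 16.8 cm to the left of lens 2 (overall magnification ≈ 0.51).

16.8 cm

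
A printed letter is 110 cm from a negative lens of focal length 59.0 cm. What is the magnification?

m = +0.349

For a negative lens, f = -59.0 cm.
1/d_i = 1/f − 1/d_o = 1/(-59.00) − 1/(110) = -0.02604, so d_i = -38.40 cm.
m = −d_i/d_o = −(-38.40)/(110) = +0.349.
The image is virtual, upright and reduced, on the same side as the object.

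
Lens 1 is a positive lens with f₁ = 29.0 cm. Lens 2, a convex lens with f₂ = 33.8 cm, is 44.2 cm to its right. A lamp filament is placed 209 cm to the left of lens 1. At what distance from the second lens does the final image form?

15.3 cm

Lens 1: 1/d_i1 = 1/f₁ − 1/d_o1 = 1/(29.0) − 1/(209) = 0.02970, so d_i1 = 33.67 cm.
The intermediate image is 33.67 cm to the right of lens 1, which is 44.2 − (33.67) = 10.53 cm to the left of lens 2, so d_o2 = +10.53 cm.
Lens 2: 1/d_i2 = 1/f₂ − 1/d_o2 = 1/(33.8) − 1/(10.53) = -0.06538, so d_i2 = -15.3 cm.
The final image is virtual, 15.3 cm to the left of lens 2 (overall magnification ≈ -0.23).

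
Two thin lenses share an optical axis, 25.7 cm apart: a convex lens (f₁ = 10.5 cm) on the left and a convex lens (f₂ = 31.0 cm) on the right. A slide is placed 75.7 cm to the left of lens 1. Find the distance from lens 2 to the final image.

Lens 1: 1/d_i1 = 1/f₁ − 1/d_o1 = 1/(10.5) − 1/(75.7) = 0.08203, so d_i1 = 12.19 cm.
The intermediate image is 12.19 cm to the right of lens 1, which is 25.7 − (12.19) = 13.51 cm to the left of lens 2, so d_o2 = +13.51 cm.
Lens 2: 1/d_i2 = 1/f₂ − 1/d_o2 = 1/(31.0) − 1/(13.51) = -0.04176, so d_i2 = -23.9 cm.
The final image is virtual, 23.9 cm to the left of lens 2 (overall magnification ≈ -0.29).

23.9 cm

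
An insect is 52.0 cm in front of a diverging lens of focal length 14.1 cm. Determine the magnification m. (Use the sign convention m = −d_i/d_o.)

For a diverging lens, f = -14.1 cm.
1/d_i = 1/f − 1/d_o = 1/(-14.10) − 1/(52.0) = -0.09015, so d_i = -11.09 cm.
m = −d_i/d_o = −(-11.09)/(52.0) = +0.213.
The image is virtual, upright and reduced, on the same side as the object.

m = +0.213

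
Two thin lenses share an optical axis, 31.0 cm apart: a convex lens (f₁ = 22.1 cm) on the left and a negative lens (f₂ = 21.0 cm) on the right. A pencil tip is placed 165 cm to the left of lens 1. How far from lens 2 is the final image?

4.35 cm

Lens 1: 1/d_i1 = 1/f₁ − 1/d_o1 = 1/(22.1) − 1/(165) = 0.03919, so d_i1 = 25.52 cm.
The intermediate image is 25.52 cm to the right of lens 1, which is 31.0 − (25.52) = 5.480 cm to the left of lens 2, so d_o2 = +5.480 cm.
Lens 2 is diverging, so f₂ = −21.0 cm.
Lens 2: 1/d_i2 = 1/f₂ − 1/d_o2 = 1/(-21.0) − 1/(5.480) = -0.2301, so d_i2 = -4.35 cm.
The final image is virtual, 4.35 cm to the left of lens 2 (overall magnification ≈ -0.12).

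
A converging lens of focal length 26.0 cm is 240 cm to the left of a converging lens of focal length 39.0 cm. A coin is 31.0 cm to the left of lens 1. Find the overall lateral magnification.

Lens 1: 1/d_i1 = 1/(26.0) − 1/(31.0) = 0.006203, so d_i1 = 161.2 cm; m₁ = −d_i1/d_o1 = -5.200.
d_o2 = 240 − (161.2) = 78.80 cm.
Lens 2: 1/d_i2 = 1/(39.0) − 1/(78.80) = 0.01295, so d_i2 = 77.22 cm; m₂ = −d_i2/d_o2 = -0.9799.
m = m₁·m₂ = (-5.200)(-0.9799) = +5.10.

m = +5.10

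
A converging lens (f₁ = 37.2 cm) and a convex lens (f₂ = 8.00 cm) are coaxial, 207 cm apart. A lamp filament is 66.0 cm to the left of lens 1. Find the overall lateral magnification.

Lens 1: 1/d_i1 = 1/(37.2) − 1/(66.0) = 0.01173, so d_i1 = 85.25 cm; m₁ = −d_i1/d_o1 = -1.292.
d_o2 = 207 − (85.25) = 121.8 cm.
Lens 2: 1/d_i2 = 1/(8.00) − 1/(121.8) = 0.1168, so d_i2 = 8.562 cm; m₂ = −d_i2/d_o2 = -0.07030.
m = m₁·m₂ = (-1.292)(-0.07030) = +0.0908.

m = +0.0908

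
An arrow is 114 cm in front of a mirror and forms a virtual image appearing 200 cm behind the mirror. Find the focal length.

Virtual image ⇒ d_i = −200 cm.
1/f = 1/d_o + 1/d_i = 1/(114) + 1/(-200) = 0.003772, so f = 265 cm.
Since f is positive, the mirror is concave.

f = 265 cm (concave)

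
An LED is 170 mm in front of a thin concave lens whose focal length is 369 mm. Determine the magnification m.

For a concave lens, f = -369 mm.
1/d_i = 1/f − 1/d_o = 1/(-369.0) − 1/(170) = -0.008592, so d_i = -116.4 mm.
m = −d_i/d_o = −(-116.4)/(170) = +0.685.
The image is virtual, upright and reduced, on the same side as the object.

m = +0.685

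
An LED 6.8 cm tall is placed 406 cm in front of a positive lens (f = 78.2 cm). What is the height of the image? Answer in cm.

1.62 cm

1/d_i = 1/f − 1/d_o = 1/(78.20) − 1/(406) = 0.01032, so d_i = 96.86 cm.
m = −d_i/d_o = -0.2386.
|h_i| = |m|·h_o = 0.2386 × 6.8 = 1.62 cm. The image is real, inverted and reduced, on the far side of the lens.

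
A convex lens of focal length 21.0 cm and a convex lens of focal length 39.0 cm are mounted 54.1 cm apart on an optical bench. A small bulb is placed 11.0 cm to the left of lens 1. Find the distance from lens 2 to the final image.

Lens 1: 1/d_i1 = 1/f₁ − 1/d_o1 = 1/(21.0) − 1/(11.0) = -0.04329, so d_i1 = -23.10 cm.
The intermediate image is 23.10 cm to the left of lens 1 (virtual), which is 54.1 − (-23.10) = 77.20 cm to the left of lens 2, so d_o2 = +77.20 cm.
Lens 2: 1/d_i2 = 1/f₂ − 1/d_o2 = 1/(39.0) − 1/(77.20) = 0.01269, so d_i2 = 78.8 cm.
The final image is real, 78.8 cm to the right of lens 2 (overall magnification ≈ -2.1).

78.8 cm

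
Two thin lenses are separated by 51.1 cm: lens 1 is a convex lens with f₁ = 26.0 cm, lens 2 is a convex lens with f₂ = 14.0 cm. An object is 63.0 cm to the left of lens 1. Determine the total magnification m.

m = -1.37

Lens 1: 1/d_i1 = 1/(26.0) − 1/(63.0) = 0.02259, so d_i1 = 44.27 cm; m₁ = −d_i1/d_o1 = -0.7027.
d_o2 = 51.1 − (44.27) = 6.830 cm.
Lens 2: 1/d_i2 = 1/(14.0) − 1/(6.830) = -0.07498, so d_i2 = -13.34 cm; m₂ = −d_i2/d_o2 = +1.953.
m = m₁·m₂ = (-0.7027)(+1.953) = -1.37.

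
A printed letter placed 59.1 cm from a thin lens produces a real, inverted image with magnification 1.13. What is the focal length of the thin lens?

f = 31.4 cm (converging)

m = −d_i/d_o ⇒ d_i = −m·d_o = −(-1.13)·(59.1) = 66.78 cm.
1/f = 1/d_o + 1/d_i = 1/(59.1) + 1/(66.78) = 0.03190, so f = 31.4 cm.
Since f is positive, the thin lens is converging.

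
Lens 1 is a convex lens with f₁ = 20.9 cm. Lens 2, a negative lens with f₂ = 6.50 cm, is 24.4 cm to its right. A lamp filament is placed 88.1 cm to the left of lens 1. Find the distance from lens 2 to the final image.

Lens 1: 1/d_i1 = 1/f₁ − 1/d_o1 = 1/(20.9) − 1/(88.1) = 0.03650, so d_i1 = 27.40 cm.
The intermediate image is 27.40 cm to the right of lens 1, which lies 3.000 cm to the right of lens 2 — a virtual object — so d_o2 = −3.000 cm.
Lens 2 is diverging, so f₂ = −6.50 cm.
Lens 2: 1/d_i2 = 1/f₂ − 1/d_o2 = 1/(-6.50) − 1/(-3.000) = 0.1795, so d_i2 = 5.57 cm.
The final image is real, 5.57 cm to the right of lens 2 (overall magnification ≈ -0.58).

5.57 cm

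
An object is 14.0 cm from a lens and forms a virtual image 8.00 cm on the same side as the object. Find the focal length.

f = -18.7 cm (diverging)

Virtual image ⇒ d_i = −8.00 cm.
1/f = 1/d_o + 1/d_i = 1/(14.0) + 1/(-8.00) = -0.05357, so f = -18.7 cm.
Since f is negative, the lens is diverging.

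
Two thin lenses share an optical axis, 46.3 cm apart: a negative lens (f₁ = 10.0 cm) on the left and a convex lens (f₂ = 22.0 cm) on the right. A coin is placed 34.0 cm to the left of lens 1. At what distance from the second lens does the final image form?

37.1 cm

Lens 1 is diverging, so f₁ = −10.0 cm.
Lens 1: 1/d_i1 = 1/f₁ − 1/d_o1 = 1/(-10.0) − 1/(34.0) = -0.1294, so d_i1 = -7.727 cm.
The intermediate image is 7.727 cm to the left of lens 1 (virtual), which is 46.3 − (-7.727) = 54.03 cm to the left of lens 2, so d_o2 = +54.03 cm.
Lens 2: 1/d_i2 = 1/f₂ − 1/d_o2 = 1/(22.0) − 1/(54.03) = 0.02695, so d_i2 = 37.1 cm.
The final image is real, 37.1 cm to the right of lens 2 (overall magnification ≈ -0.16).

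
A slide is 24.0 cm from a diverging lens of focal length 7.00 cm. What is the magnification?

For a diverging lens, f = -7.00 cm.
1/d_i = 1/f − 1/d_o = 1/(-7.000) − 1/(24.0) = -0.1845, so d_i = -5.419 cm.
m = −d_i/d_o = −(-5.419)/(24.0) = +0.226.
The image is virtual, upright and reduced, on the same side as the object.

m = +0.226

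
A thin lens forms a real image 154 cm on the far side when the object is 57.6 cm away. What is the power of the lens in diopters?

P = +2.39 D

d_i = +154 cm.
1/f = 1/d_o + 1/d_i = 1/(57.6) + 1/(154) = 0.02385 cm⁻¹.
f = 41.92 cm = 0.4192 m, so P = 1/f = +2.39 D.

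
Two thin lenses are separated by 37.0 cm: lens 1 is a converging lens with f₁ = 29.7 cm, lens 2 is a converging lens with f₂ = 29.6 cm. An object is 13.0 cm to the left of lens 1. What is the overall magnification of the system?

m = -1.72

Lens 1: 1/d_i1 = 1/(29.7) − 1/(13.0) = -0.04325, so d_i1 = -23.12 cm; m₁ = −d_i1/d_o1 = +1.778.
d_o2 = 37.0 − (-23.12) = 60.12 cm.
Lens 2: 1/d_i2 = 1/(29.6) − 1/(60.12) = 0.01715, so d_i2 = 58.31 cm; m₂ = −d_i2/d_o2 = -0.9699.
m = m₁·m₂ = (+1.778)(-0.9699) = -1.72.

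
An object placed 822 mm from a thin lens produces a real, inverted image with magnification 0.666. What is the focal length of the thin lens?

f = 329 mm (converging)

m = −d_i/d_o ⇒ d_i = −m·d_o = −(-0.666)·(822) = 547.5 mm.
1/f = 1/d_o + 1/d_i = 1/(822) + 1/(547.5) = 0.003043, so f = 329 mm.
Since f is positive, the thin lens is converging.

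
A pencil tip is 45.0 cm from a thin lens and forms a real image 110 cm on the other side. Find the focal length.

Real image ⇒ d_i = +110 cm.
1/f = 1/d_o + 1/d_i = 1/(45.0) + 1/(110) = 0.03131, so f = 31.9 cm.
Since f is positive, the thin lens is converging.

f = 31.9 cm (converging)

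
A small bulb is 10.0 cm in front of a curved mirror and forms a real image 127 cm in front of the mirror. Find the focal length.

Real image ⇒ d_i = +127 cm.
1/f = 1/d_o + 1/d_i = 1/(10.0) + 1/(127) = 0.1079, so f = 9.27 cm.
Since f is positive, the curved mirror is concave.

f = 9.27 cm (concave)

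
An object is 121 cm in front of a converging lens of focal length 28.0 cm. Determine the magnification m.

m = -0.301

1/d_i = 1/f − 1/d_o = 1/(28.00) − 1/(121) = 0.02745, so d_i = 36.43 cm.
m = −d_i/d_o = −(36.43)/(121) = -0.301.
The image is real, inverted and reduced, on the far side of the lens.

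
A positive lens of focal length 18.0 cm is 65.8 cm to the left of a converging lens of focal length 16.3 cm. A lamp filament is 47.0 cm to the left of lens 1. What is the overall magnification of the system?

Lens 1: 1/d_i1 = 1/(18.0) − 1/(47.0) = 0.03428, so d_i1 = 29.17 cm; m₁ = −d_i1/d_o1 = -0.6206.
d_o2 = 65.8 − (29.17) = 36.63 cm.
Lens 2: 1/d_i2 = 1/(16.3) − 1/(36.63) = 0.03405, so d_i2 = 29.37 cm; m₂ = −d_i2/d_o2 = -0.8018.
m = m₁·m₂ = (-0.6206)(-0.8018) = +0.498.

m = +0.498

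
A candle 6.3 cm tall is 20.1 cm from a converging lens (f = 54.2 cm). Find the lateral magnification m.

m = +1.59

1/d_i = 1/f − 1/d_o = 1/(54.20) − 1/(20.1) = -0.03130, so d_i = -31.95 cm.
m = −d_i/d_o = −(-31.95)/(20.1) = +1.59.
The image is virtual, upright and enlarged, on the same side as the object.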